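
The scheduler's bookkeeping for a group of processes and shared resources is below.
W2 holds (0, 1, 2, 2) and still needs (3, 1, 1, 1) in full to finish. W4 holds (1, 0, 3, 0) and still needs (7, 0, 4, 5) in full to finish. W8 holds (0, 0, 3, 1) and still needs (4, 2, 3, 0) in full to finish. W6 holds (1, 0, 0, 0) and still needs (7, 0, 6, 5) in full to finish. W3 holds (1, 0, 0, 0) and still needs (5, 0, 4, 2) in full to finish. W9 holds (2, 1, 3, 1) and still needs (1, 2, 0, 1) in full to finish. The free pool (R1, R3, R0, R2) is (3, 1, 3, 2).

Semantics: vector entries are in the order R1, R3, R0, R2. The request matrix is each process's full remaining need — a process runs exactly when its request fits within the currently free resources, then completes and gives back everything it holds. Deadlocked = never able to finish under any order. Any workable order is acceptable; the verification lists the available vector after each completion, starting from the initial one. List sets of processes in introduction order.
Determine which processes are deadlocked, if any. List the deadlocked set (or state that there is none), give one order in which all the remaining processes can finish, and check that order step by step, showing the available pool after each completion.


Deadlocked set: W4 and W6.
Key observation: after W2, W9, W3, W8 complete, (6, 3, 11, 6) is the best the pool ever gets, yet each leftover process wants more R1.
The rest can finish in the order W2, W9, W3, W8. Verifying each step:
  pool = (3, 1, 3, 2)
  run W2 (needs (3, 1, 1, 1), free (3, 1, 3, 2)); after release of (0, 1, 2, 2) the pool is (3, 2, 5, 4)
  run W9 (needs (1, 2, 0, 1), free (3, 2, 5, 4)); after release of (2, 1, 3, 1) the pool is (5, 3, 8, 5)
  run W3 (needs (5, 0, 4, 2), free (5, 3, 8, 5)); after release of (1, 0, 0, 0) the pool is (6, 3, 8, 5)
  run W8 (needs (4, 2, 3, 0), free (6, 3, 8, 5)); after release of (0, 0, 3, 1) the pool is (6, 3, 11, 6)
The stuck group stays short no matter what:
  W4 cannot run: need (7, 0, 4, 5) vs free (6, 3, 11, 6) (insufficient R1)
  W6 cannot run: need (7, 0, 6, 5) vs free (6, 3, 11, 6) (insufficient R1)


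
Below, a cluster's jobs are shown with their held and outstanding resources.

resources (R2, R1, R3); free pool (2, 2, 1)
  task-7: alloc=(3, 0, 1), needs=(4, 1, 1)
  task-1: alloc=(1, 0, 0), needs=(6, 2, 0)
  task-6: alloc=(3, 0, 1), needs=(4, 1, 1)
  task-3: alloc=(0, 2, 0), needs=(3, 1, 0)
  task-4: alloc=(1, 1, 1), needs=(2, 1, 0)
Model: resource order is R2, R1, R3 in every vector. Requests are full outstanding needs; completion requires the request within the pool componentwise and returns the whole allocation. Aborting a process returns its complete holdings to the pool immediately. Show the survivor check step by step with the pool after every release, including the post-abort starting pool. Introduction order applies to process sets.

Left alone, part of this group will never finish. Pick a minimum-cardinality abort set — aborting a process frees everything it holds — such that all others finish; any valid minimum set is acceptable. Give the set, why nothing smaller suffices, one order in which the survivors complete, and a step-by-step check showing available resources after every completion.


The answer: abort task-7.
Key observation: aborting task-7 returns (3, 0, 1), and task-1 — hopeless before — runs at step 3 with the returned capacity in the pool.
Minimality: the empty abort set fails — the state is deadlocked as it stands.
One survivor order: task-4, task-3, task-1, task-6. Step-by-step check (post-abort pool first):
  pool = (5, 2, 2)
  task-4 needs (2, 1, 0) <= (5, 2, 2) -> finishes; pool += (1, 1, 1) = (6, 3, 3)
  task-3 needs (3, 1, 0) <= (6, 3, 3) -> finishes; pool += (0, 2, 0) = (6, 5, 3)
  task-1 needs (6, 2, 0) <= (6, 5, 3) -> finishes; pool += (1, 0, 0) = (7, 5, 3)
  task-6 needs (4, 1, 1) <= (7, 5, 3) -> finishes; pool += (3, 0, 1) = (10, 5, 4)


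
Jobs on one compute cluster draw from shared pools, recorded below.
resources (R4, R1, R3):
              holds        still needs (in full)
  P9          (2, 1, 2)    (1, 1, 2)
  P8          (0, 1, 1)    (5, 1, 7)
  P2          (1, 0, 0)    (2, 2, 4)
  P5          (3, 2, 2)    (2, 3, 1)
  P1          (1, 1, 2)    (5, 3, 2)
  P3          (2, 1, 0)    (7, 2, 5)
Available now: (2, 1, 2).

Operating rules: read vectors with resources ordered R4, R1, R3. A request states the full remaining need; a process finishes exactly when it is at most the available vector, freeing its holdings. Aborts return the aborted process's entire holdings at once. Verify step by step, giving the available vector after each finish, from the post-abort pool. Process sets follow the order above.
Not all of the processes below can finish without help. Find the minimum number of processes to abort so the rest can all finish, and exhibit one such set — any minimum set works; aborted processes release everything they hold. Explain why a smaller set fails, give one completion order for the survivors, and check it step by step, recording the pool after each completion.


Minimum abort set: P3.
Key observation: aborting P3 returns (2, 1, 0), and P1 — hopeless before — runs at step 2 with the returned capacity in the pool.
No smaller set exists: with zero aborts the deadlock remains.
Survivors finish in the order: P9, P1, P5, P2, P8. Walking it through (pool after the aborts first):
  pool = (4, 2, 2)
  P9: need (1, 1, 2) fits (4, 2, 2); releases (2, 1, 2), pool now (6, 3, 4)
  P1: need (5, 3, 2) fits (6, 3, 4); releases (1, 1, 2), pool now (7, 4, 6)
  P5: need (2, 3, 1) fits (7, 4, 6); releases (3, 2, 2), pool now (10, 6, 8)
  P2: need (2, 2, 4) fits (10, 6, 8); releases (1, 0, 0), pool now (11, 6, 8)
  P8: need (5, 1, 7) fits (11, 6, 8); releases (0, 1, 1), pool now (11, 7, 9)


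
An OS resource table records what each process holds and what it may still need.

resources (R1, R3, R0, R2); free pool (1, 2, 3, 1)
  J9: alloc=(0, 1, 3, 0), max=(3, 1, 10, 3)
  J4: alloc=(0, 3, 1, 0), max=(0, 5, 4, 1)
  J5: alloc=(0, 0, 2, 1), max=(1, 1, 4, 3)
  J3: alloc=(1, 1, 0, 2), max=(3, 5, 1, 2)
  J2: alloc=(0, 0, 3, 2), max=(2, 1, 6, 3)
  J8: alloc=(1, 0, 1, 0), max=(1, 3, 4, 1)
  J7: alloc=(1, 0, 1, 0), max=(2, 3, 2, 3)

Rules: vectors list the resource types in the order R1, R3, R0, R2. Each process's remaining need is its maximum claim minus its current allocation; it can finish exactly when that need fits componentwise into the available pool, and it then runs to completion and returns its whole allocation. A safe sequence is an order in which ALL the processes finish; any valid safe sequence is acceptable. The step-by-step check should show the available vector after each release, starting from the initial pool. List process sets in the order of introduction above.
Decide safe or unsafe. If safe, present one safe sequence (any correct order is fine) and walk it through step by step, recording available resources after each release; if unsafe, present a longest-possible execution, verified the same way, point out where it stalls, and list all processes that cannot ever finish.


SAFE. One safe sequence: J4, J8, J3, J5, J9, J7, J2.
Key observation: reading the order forward, J4 is the first process whose need (0, 2, 3, 1) meets the free pool (1, 2, 3, 1) exactly on a resource it requests.
Verifying each step:
  pool = (1, 2, 3, 1)
  J4 needs (0, 2, 3, 1) <= (1, 2, 3, 1) -> finishes; pool += (0, 3, 1, 0) = (1, 5, 4, 1)
  J8 needs (0, 3, 3, 1) <= (1, 5, 4, 1) -> finishes; pool += (1, 0, 1, 0) = (2, 5, 5, 1)
  J3 needs (2, 4, 1, 0) <= (2, 5, 5, 1) -> finishes; pool += (1, 1, 0, 2) = (3, 6, 5, 3)
  J5 needs (1, 1, 2, 2) <= (3, 6, 5, 3) -> finishes; pool += (0, 0, 2, 1) = (3, 6, 7, 4)
  J9 needs (3, 0, 7, 3) <= (3, 6, 7, 4) -> finishes; pool += (0, 1, 3, 0) = (3, 7, 10, 4)
  J7 needs (1, 3, 1, 3) <= (3, 7, 10, 4) -> finishes; pool += (1, 0, 1, 0) = (4, 7, 11, 4)
  J2 needs (2, 1, 3, 1) <= (4, 7, 11, 4) -> finishes; pool += (0, 0, 3, 2) = (4, 7, 14, 6)


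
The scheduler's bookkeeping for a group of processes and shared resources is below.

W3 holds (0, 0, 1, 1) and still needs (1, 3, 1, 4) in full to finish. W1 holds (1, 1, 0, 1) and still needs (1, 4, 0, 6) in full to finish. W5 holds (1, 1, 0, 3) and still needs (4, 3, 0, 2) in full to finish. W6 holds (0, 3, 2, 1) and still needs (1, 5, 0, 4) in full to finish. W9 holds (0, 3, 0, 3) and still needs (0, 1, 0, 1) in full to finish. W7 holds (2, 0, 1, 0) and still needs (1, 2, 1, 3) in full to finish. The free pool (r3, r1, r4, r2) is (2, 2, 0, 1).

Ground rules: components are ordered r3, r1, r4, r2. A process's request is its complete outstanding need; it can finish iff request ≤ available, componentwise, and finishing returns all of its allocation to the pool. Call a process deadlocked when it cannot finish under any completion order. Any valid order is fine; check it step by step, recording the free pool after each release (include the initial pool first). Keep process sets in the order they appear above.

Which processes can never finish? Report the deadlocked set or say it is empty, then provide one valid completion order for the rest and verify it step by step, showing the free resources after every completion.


Nothing here is deadlocked.
Key observation: beginning at W9, releases accumulate fast enough that every process eventually fits.
A valid finishing order for the others: W9, W6, W7, W3, W1, W5. Step-by-step check:
  pool = (2, 2, 0, 1)
  W9: need (0, 1, 0, 1) fits (2, 2, 0, 1); releases (0, 3, 0, 3), pool now (2, 5, 0, 4)
  W6: need (1, 5, 0, 4) fits (2, 5, 0, 4); releases (0, 3, 2, 1), pool now (2, 8, 2, 5)
  W7: need (1, 2, 1, 3) fits (2, 8, 2, 5); releases (2, 0, 1, 0), pool now (4, 8, 3, 5)
  W3: need (1, 3, 1, 4) fits (4, 8, 3, 5); releases (0, 0, 1, 1), pool now (4, 8, 4, 6)
  W1: need (1, 4, 0, 6) fits (4, 8, 4, 6); releases (1, 1, 0, 1), pool now (5, 9, 4, 7)
  W5: need (4, 3, 0, 2) fits (5, 9, 4, 7); releases (1, 1, 0, 3), pool now (6, 10, 4, 10)


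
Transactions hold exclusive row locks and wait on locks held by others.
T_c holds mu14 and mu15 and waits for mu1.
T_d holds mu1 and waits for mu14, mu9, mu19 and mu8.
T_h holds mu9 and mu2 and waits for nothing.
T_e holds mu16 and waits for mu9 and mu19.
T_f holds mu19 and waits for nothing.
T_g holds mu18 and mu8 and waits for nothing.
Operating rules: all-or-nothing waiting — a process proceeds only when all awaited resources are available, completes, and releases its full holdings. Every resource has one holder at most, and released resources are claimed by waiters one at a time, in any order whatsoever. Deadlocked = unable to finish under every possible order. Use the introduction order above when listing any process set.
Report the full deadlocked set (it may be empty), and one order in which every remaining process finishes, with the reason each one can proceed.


The deadlocked set is T_c and T_d.
Key observation: the cycle T_c -> T_d -> T_c can never break — each member waits on the next; no other process is dragged down with it.
One completion order for the rest: T_g, T_h, T_f, T_e.
Verifying each step:
  run T_g (it waits on nothing); releases mu18 and mu8
  run T_h (it waits on nothing); releases mu9 and mu2
  run T_f (it waits on nothing); releases mu19
  run T_e (all its waits — mu9 and mu19 — are resolved); releases mu16


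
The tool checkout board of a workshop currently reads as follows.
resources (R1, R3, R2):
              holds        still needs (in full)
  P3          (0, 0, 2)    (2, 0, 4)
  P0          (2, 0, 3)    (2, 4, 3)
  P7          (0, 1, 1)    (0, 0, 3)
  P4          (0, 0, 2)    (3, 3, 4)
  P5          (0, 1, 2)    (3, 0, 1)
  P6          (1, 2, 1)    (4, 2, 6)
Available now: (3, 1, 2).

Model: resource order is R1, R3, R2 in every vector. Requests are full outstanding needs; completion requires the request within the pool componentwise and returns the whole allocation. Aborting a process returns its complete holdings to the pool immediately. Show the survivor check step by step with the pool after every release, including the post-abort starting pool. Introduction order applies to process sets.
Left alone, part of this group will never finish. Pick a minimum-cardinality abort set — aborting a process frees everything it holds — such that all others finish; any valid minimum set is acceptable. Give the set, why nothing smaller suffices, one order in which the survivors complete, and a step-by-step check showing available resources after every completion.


Abort P0.
Key observation: aborting P0 returns (2, 0, 3), and P6 — hopeless before — runs at step 4 with the returned capacity in the pool.
No smaller set exists: with zero aborts the deadlock remains.
The survivors complete as P3, P5, P7, P6, P4. Step-by-step check (starting from the post-abort pool):
  pool = (5, 1, 5)
  P3 needs (2, 0, 4) <= (5, 1, 5) -> finishes; pool += (0, 0, 2) = (5, 1, 7)
  P5 needs (3, 0, 1) <= (5, 1, 7) -> finishes; pool += (0, 1, 2) = (5, 2, 9)
  P7 needs (0, 0, 3) <= (5, 2, 9) -> finishes; pool += (0, 1, 1) = (5, 3, 10)
  P6 needs (4, 2, 6) <= (5, 3, 10) -> finishes; pool += (1, 2, 1) = (6, 5, 11)
  P4 needs (3, 3, 4) <= (6, 5, 11) -> finishes; pool += (0, 0, 2) = (6, 5, 13)


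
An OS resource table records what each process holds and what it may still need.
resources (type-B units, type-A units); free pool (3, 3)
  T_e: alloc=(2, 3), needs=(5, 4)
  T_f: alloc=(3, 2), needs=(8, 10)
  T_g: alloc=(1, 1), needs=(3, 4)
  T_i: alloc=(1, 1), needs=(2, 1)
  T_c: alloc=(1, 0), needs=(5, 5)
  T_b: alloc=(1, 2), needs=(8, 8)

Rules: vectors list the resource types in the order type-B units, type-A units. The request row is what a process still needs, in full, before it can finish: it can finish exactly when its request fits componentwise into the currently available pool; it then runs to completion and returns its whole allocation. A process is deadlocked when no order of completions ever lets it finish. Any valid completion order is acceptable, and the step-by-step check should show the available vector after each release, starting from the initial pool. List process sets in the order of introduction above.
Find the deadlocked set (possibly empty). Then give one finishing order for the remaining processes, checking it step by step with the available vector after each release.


Nothing here is deadlocked.
Key observation: there is always a runnable process — T_i first — so the state unwinds completely.
One completion order for the rest: T_i, T_g, T_c, T_e, T_b, T_f. Walking it through:
  pool = (3, 3)
  T_i needs (2, 1) <= (3, 3) -> finishes; pool += (1, 1) = (4, 4)
  T_g needs (3, 4) <= (4, 4) -> finishes; pool += (1, 1) = (5, 5)
  T_c needs (5, 5) <= (5, 5) -> finishes; pool += (1, 0) = (6, 5)
  T_e needs (5, 4) <= (6, 5) -> finishes; pool += (2, 3) = (8, 8)
  T_b needs (8, 8) <= (8, 8) -> finishes; pool += (1, 2) = (9, 10)
  T_f needs (8, 10) <= (9, 10) -> finishes; pool += (3, 2) = (12, 12)


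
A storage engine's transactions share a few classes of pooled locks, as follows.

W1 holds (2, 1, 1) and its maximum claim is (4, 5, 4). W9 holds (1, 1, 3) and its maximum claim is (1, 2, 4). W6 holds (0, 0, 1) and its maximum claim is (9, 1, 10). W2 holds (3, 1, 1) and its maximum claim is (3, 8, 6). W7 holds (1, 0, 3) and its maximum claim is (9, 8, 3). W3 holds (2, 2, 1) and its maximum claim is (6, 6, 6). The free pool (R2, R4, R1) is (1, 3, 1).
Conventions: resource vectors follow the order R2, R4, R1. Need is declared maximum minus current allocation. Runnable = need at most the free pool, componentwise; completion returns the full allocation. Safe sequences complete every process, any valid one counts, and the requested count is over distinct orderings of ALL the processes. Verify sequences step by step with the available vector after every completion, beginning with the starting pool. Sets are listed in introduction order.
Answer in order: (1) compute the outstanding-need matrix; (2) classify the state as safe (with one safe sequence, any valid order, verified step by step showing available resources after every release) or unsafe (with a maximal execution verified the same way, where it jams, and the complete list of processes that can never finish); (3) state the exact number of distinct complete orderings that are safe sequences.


(1) Remaining need (order R2, R4, R1):
  W1: (2, 4, 3)
  W9: (0, 1, 1)
  W6: (9, 1, 9)
  W2: (0, 7, 5)
  W7: (8, 8, 0)
  W3: (4, 4, 5)
(2) SAFE. One safe sequence: W9, W1, W3, W2, W7, W6.
Key observation: W9 marks the first exact bind of the order: its need (0, 1, 1) fits the free (1, 3, 1) with zero slack on a requested resource.
Verifying each step:
  pool = (1, 3, 1)
  run W9 (needs (0, 1, 1), free (1, 3, 1)); after release of (1, 1, 3) the pool is (2, 4, 4)
  run W1 (needs (2, 4, 3), free (2, 4, 4)); after release of (2, 1, 1) the pool is (4, 5, 5)
  run W3 (needs (4, 4, 5), free (4, 5, 5)); after release of (2, 2, 1) the pool is (6, 7, 6)
  run W2 (needs (0, 7, 5), free (6, 7, 6)); after release of (3, 1, 1) the pool is (9, 8, 7)
  run W7 (needs (8, 8, 0), free (9, 8, 7)); after release of (1, 0, 3) the pool is (10, 8, 10)
  run W6 (needs (9, 1, 9), free (10, 8, 10)); after release of (0, 0, 1) the pool is (10, 8, 11)
(3) Precisely 1 of the possible complete orderings is a safe sequence.


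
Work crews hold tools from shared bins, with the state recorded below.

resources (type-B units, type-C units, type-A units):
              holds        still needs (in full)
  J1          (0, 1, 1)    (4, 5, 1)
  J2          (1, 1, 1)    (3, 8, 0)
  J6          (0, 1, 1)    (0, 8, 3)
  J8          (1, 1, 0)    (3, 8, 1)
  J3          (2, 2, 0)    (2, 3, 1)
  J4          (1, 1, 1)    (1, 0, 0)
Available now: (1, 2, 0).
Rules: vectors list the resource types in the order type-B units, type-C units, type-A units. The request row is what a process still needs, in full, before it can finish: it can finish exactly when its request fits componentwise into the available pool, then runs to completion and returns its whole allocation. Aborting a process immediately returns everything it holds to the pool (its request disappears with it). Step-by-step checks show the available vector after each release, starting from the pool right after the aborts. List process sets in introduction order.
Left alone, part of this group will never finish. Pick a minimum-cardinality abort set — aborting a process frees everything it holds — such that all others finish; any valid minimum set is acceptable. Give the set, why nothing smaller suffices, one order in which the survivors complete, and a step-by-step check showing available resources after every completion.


Abort J2 and J8.
Key observation: aborting J2 and J8 returns (2, 2, 1), and J6 — hopeless before — runs at step 4 with the returned capacity in the pool.
Minimality, checking each single-abort alternative: J1 alone leaves J2 blocked (short on type-C units); J2 alone leaves J6 blocked (short on type-C units); J6 alone leaves J2 blocked (short on type-C units); J8 alone leaves J2 blocked (short on type-C units); J3 alone leaves J2 blocked (short on type-C units); J4 alone leaves J2 blocked (short on type-C units).
One survivor order: J4, J1, J3, J6. Check, step by step (post-abort pool first):
  pool = (3, 4, 1)
  J4 needs (1, 0, 0) <= (3, 4, 1) -> finishes; pool += (1, 1, 1) = (4, 5, 2)
  J1 needs (4, 5, 1) <= (4, 5, 2) -> finishes; pool += (0, 1, 1) = (4, 6, 3)
  J3 needs (2, 3, 1) <= (4, 6, 3) -> finishes; pool += (2, 2, 0) = (6, 8, 3)
  J6 needs (0, 8, 3) <= (6, 8, 3) -> finishes; pool += (0, 1, 1) = (6, 9, 4)


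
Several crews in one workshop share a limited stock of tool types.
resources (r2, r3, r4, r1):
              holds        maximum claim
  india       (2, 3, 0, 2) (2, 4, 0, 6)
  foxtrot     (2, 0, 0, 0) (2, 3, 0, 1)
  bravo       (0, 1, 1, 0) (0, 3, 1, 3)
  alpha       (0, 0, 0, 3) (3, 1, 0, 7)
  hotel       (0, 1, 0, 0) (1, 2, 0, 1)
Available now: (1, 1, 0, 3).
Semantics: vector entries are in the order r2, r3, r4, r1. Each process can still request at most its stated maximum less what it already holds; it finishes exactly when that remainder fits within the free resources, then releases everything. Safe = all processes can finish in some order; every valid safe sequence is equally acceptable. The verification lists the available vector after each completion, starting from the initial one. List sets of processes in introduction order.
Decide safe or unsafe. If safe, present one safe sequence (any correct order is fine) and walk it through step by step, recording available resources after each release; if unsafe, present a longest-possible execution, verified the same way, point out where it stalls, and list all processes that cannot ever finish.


The state is UNSAFE.
Key observation: once hotel, bravo, foxtrot finish, the pool peaks at (3, 3, 1, 3) — and every remaining process still needs more r1 than that.
A maximal execution: hotel, bravo, foxtrot — then nothing else fits. Verifying each step:
  pool = (1, 1, 0, 3)
  run hotel (needs (1, 1, 0, 1), free (1, 1, 0, 3)); after release of (0, 1, 0, 0) the pool is (1, 2, 0, 3)
  run bravo (needs (0, 2, 0, 3), free (1, 2, 0, 3)); after release of (0, 1, 1, 0) the pool is (1, 3, 1, 3)
  run foxtrot (needs (0, 3, 0, 1), free (1, 3, 1, 3)); after release of (2, 0, 0, 0) the pool is (3, 3, 1, 3)
  india still needs (0, 1, 0, 4) but only (3, 3, 1, 3) is free — short on r1
  alpha still needs (3, 1, 0, 4) but only (3, 3, 1, 3) is free — short on r1
Processes that can never finish: india and alpha.


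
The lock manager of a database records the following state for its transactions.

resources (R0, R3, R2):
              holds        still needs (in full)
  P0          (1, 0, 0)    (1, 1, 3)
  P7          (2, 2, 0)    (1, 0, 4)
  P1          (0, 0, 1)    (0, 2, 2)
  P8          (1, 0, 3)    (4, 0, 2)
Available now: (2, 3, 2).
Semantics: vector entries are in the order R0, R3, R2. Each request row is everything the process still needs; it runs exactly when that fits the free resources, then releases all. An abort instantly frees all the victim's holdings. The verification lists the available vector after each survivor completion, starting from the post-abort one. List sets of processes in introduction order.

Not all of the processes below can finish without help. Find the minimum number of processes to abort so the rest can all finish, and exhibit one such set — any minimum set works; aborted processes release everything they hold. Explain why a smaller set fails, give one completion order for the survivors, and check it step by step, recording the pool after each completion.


Abort P7.
Key observation: no ordering could ever have run P8 before the abort of P7; with (2, 2, 0) back in the pool it fits at step 2.
Why nothing smaller works: aborting no one leaves the state deadlocked as given.
The survivors complete as P1, P8, P0. Step-by-step check (starting from the post-abort pool):
  pool = (4, 5, 2)
  P1 needs (0, 2, 2) <= (4, 5, 2) -> finishes; pool += (0, 0, 1) = (4, 5, 3)
  P8 needs (4, 0, 2) <= (4, 5, 3) -> finishes; pool += (1, 0, 3) = (5, 5, 6)
  P0 needs (1, 1, 3) <= (5, 5, 6) -> finishes; pool += (1, 0, 0) = (6, 5, 6)


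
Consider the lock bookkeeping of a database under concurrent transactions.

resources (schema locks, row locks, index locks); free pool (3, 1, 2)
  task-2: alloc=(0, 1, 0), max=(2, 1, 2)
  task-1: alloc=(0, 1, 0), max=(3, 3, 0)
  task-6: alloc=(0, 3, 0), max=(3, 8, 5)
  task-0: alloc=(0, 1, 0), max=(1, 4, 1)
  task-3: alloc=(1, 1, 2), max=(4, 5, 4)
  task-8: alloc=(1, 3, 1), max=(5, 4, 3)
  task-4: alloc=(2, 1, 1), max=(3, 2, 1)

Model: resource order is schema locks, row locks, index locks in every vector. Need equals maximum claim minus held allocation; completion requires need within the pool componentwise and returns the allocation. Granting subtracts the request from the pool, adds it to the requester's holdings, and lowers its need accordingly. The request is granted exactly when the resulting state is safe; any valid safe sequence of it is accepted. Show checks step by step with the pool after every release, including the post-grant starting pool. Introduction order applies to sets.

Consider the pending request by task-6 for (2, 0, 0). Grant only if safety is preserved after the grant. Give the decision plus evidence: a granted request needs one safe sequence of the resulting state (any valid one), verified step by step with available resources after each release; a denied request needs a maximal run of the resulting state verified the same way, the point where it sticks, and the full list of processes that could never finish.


GRANT: granting preserves safety; a valid post-grant sequence is task-4, task-2, task-1, task-3, task-6, task-8, task-0.
Key observation: (1, 1, 2) free after granting still covers task-4 first, and each release covers the next.
Check on the post-grant state, step by step:
  pool = (1, 1, 2)
  task-4 needs (1, 1, 0) <= (1, 1, 2) -> finishes; pool += (2, 1, 1) = (3, 2, 3)
  task-2 needs (2, 0, 2) <= (3, 2, 3) -> finishes; pool += (0, 1, 0) = (3, 3, 3)
  task-1 needs (3, 2, 0) <= (3, 3, 3) -> finishes; pool += (0, 1, 0) = (3, 4, 3)
  task-3 needs (3, 4, 2) <= (3, 4, 3) -> finishes; pool += (1, 1, 2) = (4, 5, 5)
  task-6 needs (1, 5, 5) <= (4, 5, 5) -> finishes; pool += (2, 3, 0) = (6, 8, 5)
  task-8 needs (4, 1, 2) <= (6, 8, 5) -> finishes; pool += (1, 3, 1) = (7, 11, 6)
  task-0 needs (1, 3, 1) <= (7, 11, 6) -> finishes; pool += (0, 1, 0) = (7, 12, 6)


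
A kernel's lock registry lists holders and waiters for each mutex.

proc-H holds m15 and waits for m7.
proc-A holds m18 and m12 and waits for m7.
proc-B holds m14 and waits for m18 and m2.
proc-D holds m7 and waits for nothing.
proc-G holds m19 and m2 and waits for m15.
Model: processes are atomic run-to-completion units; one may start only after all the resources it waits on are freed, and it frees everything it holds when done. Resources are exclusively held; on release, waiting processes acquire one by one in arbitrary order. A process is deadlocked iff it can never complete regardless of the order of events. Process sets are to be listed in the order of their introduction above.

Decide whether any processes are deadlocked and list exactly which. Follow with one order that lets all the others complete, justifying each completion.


The deadlocked set is empty.
Key observation: the waits form no ring: some process can always run, and its releases unblock the others one by one.
The rest can finish in the order proc-D, proc-A, proc-H, proc-G, proc-B.
Verifying each step:
  proc-D: no waits; runs immediately, freeing m7
  proc-A waits on m7 — all released -> runs and releases m18 and m12
  proc-H waits on m7 — all released -> runs and releases m15
  proc-G waits on m15 — all released -> runs and releases m19 and m2
  proc-B waits on m18 and m2 — all released -> runs and releases m14


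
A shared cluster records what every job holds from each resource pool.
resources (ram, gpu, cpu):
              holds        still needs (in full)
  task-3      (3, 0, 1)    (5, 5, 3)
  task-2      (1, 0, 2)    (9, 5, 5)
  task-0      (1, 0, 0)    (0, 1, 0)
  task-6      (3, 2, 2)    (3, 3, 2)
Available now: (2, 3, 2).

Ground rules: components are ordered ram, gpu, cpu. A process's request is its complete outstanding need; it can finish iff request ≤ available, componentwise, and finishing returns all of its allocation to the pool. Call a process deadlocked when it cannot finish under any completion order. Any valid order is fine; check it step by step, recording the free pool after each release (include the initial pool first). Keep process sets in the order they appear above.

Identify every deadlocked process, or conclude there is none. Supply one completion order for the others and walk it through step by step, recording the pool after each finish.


The deadlocked set is empty.
Key observation: beginning at task-0, releases accumulate fast enough that every process eventually fits.
The rest can finish in the order task-0, task-6, task-3, task-2. Walking it through:
  pool = (2, 3, 2)
  task-0: need (0, 1, 0) fits (2, 3, 2); releases (1, 0, 0), pool now (3, 3, 2)
  task-6: need (3, 3, 2) fits (3, 3, 2); releases (3, 2, 2), pool now (6, 5, 4)
  task-3: need (5, 5, 3) fits (6, 5, 4); releases (3, 0, 1), pool now (9, 5, 5)
  task-2: need (9, 5, 5) fits (9, 5, 5); releases (1, 0, 2), pool now (10, 5, 7)


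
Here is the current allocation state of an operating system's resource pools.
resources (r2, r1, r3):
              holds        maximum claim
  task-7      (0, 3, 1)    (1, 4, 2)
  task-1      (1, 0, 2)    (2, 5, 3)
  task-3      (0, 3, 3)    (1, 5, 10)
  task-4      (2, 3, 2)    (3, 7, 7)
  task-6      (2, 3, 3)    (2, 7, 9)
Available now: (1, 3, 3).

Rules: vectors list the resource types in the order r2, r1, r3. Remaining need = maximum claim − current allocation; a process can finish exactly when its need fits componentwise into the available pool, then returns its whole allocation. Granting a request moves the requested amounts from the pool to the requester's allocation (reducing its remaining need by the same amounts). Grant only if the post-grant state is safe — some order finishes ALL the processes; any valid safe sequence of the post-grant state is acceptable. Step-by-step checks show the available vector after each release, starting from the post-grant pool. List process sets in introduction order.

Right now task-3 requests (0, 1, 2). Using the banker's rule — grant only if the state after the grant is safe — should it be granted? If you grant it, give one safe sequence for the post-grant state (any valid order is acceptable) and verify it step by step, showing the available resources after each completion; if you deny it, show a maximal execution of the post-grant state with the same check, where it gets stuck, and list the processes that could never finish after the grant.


DENY — the pretend-granted state is unsafe.
Key observation: even finishing task-7, task-1 leaves just (2, 5, 4) free — too little r3 for any of the remaining processes.
After a pretend grant, a maximal execution: task-7, task-1 — then nothing else fits. Check, step by step:
  pool = (1, 2, 1)
  run task-7 (needs (1, 1, 1), free (1, 2, 1)); after release of (0, 3, 1) the pool is (1, 5, 2)
  run task-1 (needs (1, 5, 1), free (1, 5, 2)); after release of (1, 0, 2) the pool is (2, 5, 4)
  blocked: task-3 wants (1, 1, 5), pool (2, 5, 4) — not enough r3
  blocked: task-4 wants (1, 4, 5), pool (2, 5, 4) — not enough r3
  blocked: task-6 wants (0, 4, 6), pool (2, 5, 4) — not enough r3
Post-grant, the permanently blocked set is task-3, task-4 and task-6.


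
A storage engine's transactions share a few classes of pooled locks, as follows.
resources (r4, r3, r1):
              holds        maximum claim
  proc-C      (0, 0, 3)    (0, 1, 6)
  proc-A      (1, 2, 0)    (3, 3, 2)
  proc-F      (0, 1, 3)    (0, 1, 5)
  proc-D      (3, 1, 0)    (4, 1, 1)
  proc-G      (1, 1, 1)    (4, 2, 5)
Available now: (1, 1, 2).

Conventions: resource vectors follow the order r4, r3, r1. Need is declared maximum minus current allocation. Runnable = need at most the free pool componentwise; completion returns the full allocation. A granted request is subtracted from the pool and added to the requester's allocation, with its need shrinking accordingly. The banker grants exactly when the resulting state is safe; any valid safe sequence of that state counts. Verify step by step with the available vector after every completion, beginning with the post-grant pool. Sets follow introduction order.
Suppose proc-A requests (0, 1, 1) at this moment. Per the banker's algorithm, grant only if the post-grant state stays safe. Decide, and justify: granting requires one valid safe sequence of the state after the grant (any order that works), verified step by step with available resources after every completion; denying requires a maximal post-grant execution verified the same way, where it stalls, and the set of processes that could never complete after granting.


GRANT. The post-grant state is safe; one safe sequence: proc-D, proc-A, proc-F, proc-C, proc-G.
Key observation: the grant leaves (1, 0, 1) free — enough for proc-D, whose release restarts the cascade.
Check on the post-grant state, step by step:
  pool = (1, 0, 1)
  proc-D: need (1, 0, 1) fits (1, 0, 1); releases (3, 1, 0), pool now (4, 1, 1)
  proc-A: need (2, 0, 1) fits (4, 1, 1); releases (1, 3, 1), pool now (5, 4, 2)
  proc-F: need (0, 0, 2) fits (5, 4, 2); releases (0, 1, 3), pool now (5, 5, 5)
  proc-C: need (0, 1, 3) fits (5, 5, 5); releases (0, 0, 3), pool now (5, 5, 8)
  proc-G: need (3, 1, 4) fits (5, 5, 8); releases (1, 1, 1), pool now (6, 6, 9)


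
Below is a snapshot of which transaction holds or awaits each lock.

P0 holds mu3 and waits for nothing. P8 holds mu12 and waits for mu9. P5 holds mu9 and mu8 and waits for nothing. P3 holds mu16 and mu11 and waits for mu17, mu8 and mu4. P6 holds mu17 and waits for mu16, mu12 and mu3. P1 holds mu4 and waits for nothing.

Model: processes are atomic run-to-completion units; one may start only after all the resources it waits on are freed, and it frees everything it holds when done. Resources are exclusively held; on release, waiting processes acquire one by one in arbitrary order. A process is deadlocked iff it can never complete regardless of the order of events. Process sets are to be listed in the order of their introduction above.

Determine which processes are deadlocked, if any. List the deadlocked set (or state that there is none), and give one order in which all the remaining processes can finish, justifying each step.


Deadlocked: P3 and P6.
Key observation: the knot is the closed ring of waits P3 -> P6 -> P3; no other process is dragged down with it.
A valid finishing order for the others: P5, P0, P1, P8.
Walking it through:
  run P5 (it waits on nothing); releases mu9 and mu8
  run P0 (it waits on nothing); releases mu3
  run P1 (it waits on nothing); releases mu4
  run P8 (all its waits — mu9 — are resolved); releases mu12


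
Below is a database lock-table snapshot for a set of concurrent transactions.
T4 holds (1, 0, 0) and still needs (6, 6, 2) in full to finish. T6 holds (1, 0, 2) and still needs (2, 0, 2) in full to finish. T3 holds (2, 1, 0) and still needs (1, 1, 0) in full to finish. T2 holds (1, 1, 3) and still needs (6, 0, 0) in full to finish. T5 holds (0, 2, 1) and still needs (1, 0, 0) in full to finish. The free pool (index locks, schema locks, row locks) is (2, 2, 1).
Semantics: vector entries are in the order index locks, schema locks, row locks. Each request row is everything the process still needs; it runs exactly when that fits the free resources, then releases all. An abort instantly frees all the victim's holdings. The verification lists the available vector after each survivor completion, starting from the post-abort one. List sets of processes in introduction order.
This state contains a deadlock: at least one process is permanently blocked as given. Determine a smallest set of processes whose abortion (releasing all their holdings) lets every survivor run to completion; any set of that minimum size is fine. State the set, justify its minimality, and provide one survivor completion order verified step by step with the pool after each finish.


Minimum abort set: T4.
Key observation: before aborting T4, T2 was permanently blocked — no order could ever run it; afterwards it completes at step 4.
Minimality: the empty abort set fails — the state is deadlocked as it stands.
Survivors finish in the order: T5, T6, T3, T2. Step-by-step check (pool after the aborts first):
  pool = (3, 2, 1)
  T5 needs (1, 0, 0) <= (3, 2, 1) -> finishes; pool += (0, 2, 1) = (3, 4, 2)
  T6 needs (2, 0, 2) <= (3, 4, 2) -> finishes; pool += (1, 0, 2) = (4, 4, 4)
  T3 needs (1, 1, 0) <= (4, 4, 4) -> finishes; pool += (2, 1, 0) = (6, 5, 4)
  T2 needs (6, 0, 0) <= (6, 5, 4) -> finishes; pool += (1, 1, 3) = (7, 6, 7)


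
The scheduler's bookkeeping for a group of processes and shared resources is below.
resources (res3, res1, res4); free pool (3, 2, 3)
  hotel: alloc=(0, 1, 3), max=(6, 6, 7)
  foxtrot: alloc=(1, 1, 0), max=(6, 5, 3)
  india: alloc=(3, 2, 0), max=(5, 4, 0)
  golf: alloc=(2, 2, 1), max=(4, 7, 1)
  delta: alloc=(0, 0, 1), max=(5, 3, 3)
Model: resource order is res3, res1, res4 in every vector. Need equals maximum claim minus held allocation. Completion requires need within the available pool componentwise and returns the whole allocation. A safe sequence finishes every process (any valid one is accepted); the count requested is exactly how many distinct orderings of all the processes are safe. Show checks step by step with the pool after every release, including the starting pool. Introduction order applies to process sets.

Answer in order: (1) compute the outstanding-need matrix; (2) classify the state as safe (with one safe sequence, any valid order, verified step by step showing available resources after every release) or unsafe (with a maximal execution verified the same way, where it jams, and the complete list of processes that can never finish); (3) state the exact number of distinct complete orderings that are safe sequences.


(1) Outstanding need per process (order res3, res1, res4):
  hotel: (6, 5, 4)
  foxtrot: (5, 4, 3)
  india: (2, 2, 0)
  golf: (2, 5, 0)
  delta: (5, 3, 2)
(2) SAFE, for example via the order india, foxtrot, delta, hotel, golf.
Key observation: at india the run first touches a limit — (2, 2, 0) against (3, 2, 3), exact on a resource it actually requests.
Verifying each step:
  pool = (3, 2, 3)
  run india (needs (2, 2, 0), free (3, 2, 3)); after release of (3, 2, 0) the pool is (6, 4, 3)
  run foxtrot (needs (5, 4, 3), free (6, 4, 3)); after release of (1, 1, 0) the pool is (7, 5, 3)
  run delta (needs (5, 3, 2), free (7, 5, 3)); after release of (0, 0, 1) the pool is (7, 5, 4)
  run hotel (needs (6, 5, 4), free (7, 5, 4)); after release of (0, 1, 3) the pool is (7, 6, 7)
  run golf (needs (2, 5, 0), free (7, 6, 7)); after release of (2, 2, 1) the pool is (9, 8, 8)
(3) The exact count: 6 of the possible complete orderings are safe sequences.


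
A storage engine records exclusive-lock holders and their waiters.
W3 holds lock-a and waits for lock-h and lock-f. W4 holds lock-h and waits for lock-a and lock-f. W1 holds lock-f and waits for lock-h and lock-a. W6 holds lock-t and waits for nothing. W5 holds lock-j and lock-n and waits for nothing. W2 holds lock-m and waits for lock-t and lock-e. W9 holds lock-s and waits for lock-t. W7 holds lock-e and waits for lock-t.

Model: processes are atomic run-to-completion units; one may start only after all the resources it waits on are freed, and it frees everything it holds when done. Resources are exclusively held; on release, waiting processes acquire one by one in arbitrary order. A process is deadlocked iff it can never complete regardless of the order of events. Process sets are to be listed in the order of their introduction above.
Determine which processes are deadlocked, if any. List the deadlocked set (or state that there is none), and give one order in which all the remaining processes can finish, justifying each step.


Deadlocked set: W3, W4 and W1.
Key observation: W3 -> W4 -> W3 is a circular wait — nothing in it can go first; W1 is caught in further circular waits.
One completion order for the rest: W6, W5, W7, W9, W2.
Check, step by step:
  run W6 (it waits on nothing); releases lock-t
  run W5 (it waits on nothing); releases lock-j and lock-n
  run W7 (all its waits — lock-t — are resolved); releases lock-e
  run W9 (all its waits — lock-t — are resolved); releases lock-s
  run W2 (all its waits — lock-t and lock-e — are resolved); releases lock-m


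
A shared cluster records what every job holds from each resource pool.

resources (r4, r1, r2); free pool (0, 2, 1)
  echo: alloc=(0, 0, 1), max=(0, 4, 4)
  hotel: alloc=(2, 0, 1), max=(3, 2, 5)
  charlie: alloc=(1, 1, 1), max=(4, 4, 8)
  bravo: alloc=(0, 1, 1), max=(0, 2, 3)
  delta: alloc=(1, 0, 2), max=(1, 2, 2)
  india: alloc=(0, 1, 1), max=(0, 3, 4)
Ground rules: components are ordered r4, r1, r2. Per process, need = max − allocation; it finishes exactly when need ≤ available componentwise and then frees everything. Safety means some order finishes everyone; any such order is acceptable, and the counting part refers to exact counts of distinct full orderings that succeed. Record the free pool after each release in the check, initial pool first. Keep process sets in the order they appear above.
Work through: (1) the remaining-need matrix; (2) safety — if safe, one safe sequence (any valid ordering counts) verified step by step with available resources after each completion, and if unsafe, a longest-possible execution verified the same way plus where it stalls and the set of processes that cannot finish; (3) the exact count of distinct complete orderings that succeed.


(1) Remaining need (order r4, r1, r2):
  echo: (0, 4, 3)
  hotel: (1, 2, 4)
  charlie: (3, 3, 7)
  bravo: (0, 1, 2)
  delta: (0, 2, 0)
  india: (0, 2, 3)
(2) SAFE — a valid safe sequence is delta, bravo, hotel, india, echo, charlie.
Key observation: reading the order forward, delta is the first process whose need (0, 2, 0) meets the free pool (0, 2, 1) exactly on a resource it requests.
Walking it through:
  pool = (0, 2, 1)
  delta needs (0, 2, 0) <= (0, 2, 1) -> finishes; pool += (1, 0, 2) = (1, 2, 3)
  bravo needs (0, 1, 2) <= (1, 2, 3) -> finishes; pool += (0, 1, 1) = (1, 3, 4)
  hotel needs (1, 2, 4) <= (1, 3, 4) -> finishes; pool += (2, 0, 1) = (3, 3, 5)
  india needs (0, 2, 3) <= (3, 3, 5) -> finishes; pool += (0, 1, 1) = (3, 4, 6)
  echo needs (0, 4, 3) <= (3, 4, 6) -> finishes; pool += (0, 0, 1) = (3, 4, 7)
  charlie needs (3, 3, 7) <= (3, 4, 7) -> finishes; pool += (1, 1, 1) = (4, 5, 8)
(3) Exactly 6 of the possible complete orderings are safe sequences.
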